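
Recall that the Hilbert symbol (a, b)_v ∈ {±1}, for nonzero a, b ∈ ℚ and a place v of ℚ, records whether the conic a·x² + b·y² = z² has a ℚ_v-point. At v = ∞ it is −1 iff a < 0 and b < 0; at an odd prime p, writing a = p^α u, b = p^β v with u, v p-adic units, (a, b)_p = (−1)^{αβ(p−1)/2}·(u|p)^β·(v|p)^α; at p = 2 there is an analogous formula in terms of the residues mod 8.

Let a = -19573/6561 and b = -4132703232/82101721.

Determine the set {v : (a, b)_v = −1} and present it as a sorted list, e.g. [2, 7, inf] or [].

(a, b) ≡ (-37, -203) mod (ℚ^×)²; places V = {2, 3, 7, 13, 17, 23, 29, 37, 41, 47, ∞}.
(a,b)_7: α=0, u≡3; β=1, v≡6 (mod 7); (3|7)=-1, (6|7)=-1; sign (−1)^0·-1^1·-1^0 = -1.
(a,b)_13: α=0, u≡2; β=-2, v≡8 (mod 13); (2|13)=-1, (8|13)=-1; sign (−1)^0·-1^-2·-1^0 = +1.
(a,b)_29: α=0, u≡21; β=1, v≡16 (mod 29); (21|29)=-1, (16|29)=+1; sign (−1)^0·-1^1·+1^0 = -1.
(a,b)_23: α=2, u≡13; β=0, v≡18 (mod 23); (13|23)=+1, (18|23)=+1; sign (−1)^0·+1^0·+1^2 = +1.
(a,b)_17: α=0, u≡6; β=-2, v≡16 (mod 17); (6|17)=-1, (16|17)=+1; sign (−1)^0·-1^-2·+1^0 = +1.
(a,b)_∞: sgn(-37)=−, sgn(-203)=−, so -1.
(a,b)_41: α=0, u≡25; β=-2, v≡9 (mod 41); (25|41)=+1, (9|41)=+1; sign (−1)^0·+1^-2·+1^0 = +1.
(a,b)_3: α=-8, u≡2; β=2, v≡1 (mod 3); (2|3)=-1, (1|3)=+1; sign (−1)^0·-1^2·+1^-8 = +1.
(a,b)_47: α=0, u≡11; β=2, v≡37 (mod 47); (11|47)=-1, (37|47)=+1; sign (−1)^0·-1^2·+1^0 = +1.
(a,b)_2: α=0, β=10; u≡3, v≡5 (mod 8); ε(u)ε(v)=1·0, αω(v)=0·1, βω(u)=10·1; sum ≡ 0  ⇒  +1.
(a,b)_37: α=1, u≡33; β=0, v≡14 (mod 37); (33|37)=+1, (14|37)=-1; sign (−1)^0·+1^0·-1^1 = -1.
Ram(-37, -203) = {7, 29, 37, ∞}; no ℚ_7-point on the conic.

[7, 29, 37, inf]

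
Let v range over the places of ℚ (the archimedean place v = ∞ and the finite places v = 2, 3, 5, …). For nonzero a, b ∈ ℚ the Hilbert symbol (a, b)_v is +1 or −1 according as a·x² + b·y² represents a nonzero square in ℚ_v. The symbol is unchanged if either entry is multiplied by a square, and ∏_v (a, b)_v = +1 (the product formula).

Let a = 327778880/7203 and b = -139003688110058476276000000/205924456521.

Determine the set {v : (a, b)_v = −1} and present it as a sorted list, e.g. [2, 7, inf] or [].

[2, 3, 19, 29]

Mod squares: a ≡ 90915, b ≡ -6061. Check v ∈ {∞, 2, 3, 5, 7, 11, 13, 19, 29, 31}.
v=29: a=29^1·(≡21), b=29^3·(≡6) mod 29; (21|29)=-1, (6|29)=+1; (−1)^{1·3·14}·(-1)^3·(+1)^1 = -1.
v=5: a=5^1·(≡2), b=5^6·(≡1) mod 5; (2|5)=-1, (1|5)=+1; (−1)^{1·6·2}·(-1)^6·(+1)^1 = +1.
v=13: a=13^2·(≡11), b=13^2·(≡12) mod 13; (11|13)=-1, (12|13)=+1; (−1)^{2·2·6}·(-1)^2·(+1)^2 = +1.
v=7: a=7^-4·(≡3), b=7^-10·(≡2) mod 7; (3|7)=-1, (2|7)=+1; (−1)^{-4·-10·3}·(-1)^-10·(+1)^-4 = +1.
v=19: a=19^1·(≡7), b=19^3·(≡7) mod 19; (7|19)=+1, (7|19)=+1; (−1)^{1·3·9}·(+1)^3·(+1)^1 = -1.
v=31: a=31^0·(≡12), b=31^4·(≡15) mod 31; (12|31)=-1, (15|31)=-1; (−1)^{0·4·15}·(-1)^4·(-1)^0 = +1.
v=∞: 90915 > 0 and -6061 < 0  ⇒  (a,b)_∞ = +1.
v=2: v_2(a)=6, v_2(b)=8; units ≡ 3, 3 (mod 8); ε·ε+αω+βω = 1·1+6·1+8·1 ≡ 1  ⇒  (a,b)_2 = -1.
v=3: a=3^-1·(≡2), b=3^-6·(≡2) mod 3; (2|3)=-1, (2|3)=-1; (−1)^{-1·-6·1}·(-1)^-6·(-1)^-1 = -1.
v=11: a=11^1·(≡9), b=11^3·(≡10) mod 11; (9|11)=+1, (10|11)=-1; (−1)^{1·3·5}·(+1)^3·(-1)^1 = +1.
|Ram(90915, -6061)| = 4, even; anisotropic at {2, 3, 19, 29}.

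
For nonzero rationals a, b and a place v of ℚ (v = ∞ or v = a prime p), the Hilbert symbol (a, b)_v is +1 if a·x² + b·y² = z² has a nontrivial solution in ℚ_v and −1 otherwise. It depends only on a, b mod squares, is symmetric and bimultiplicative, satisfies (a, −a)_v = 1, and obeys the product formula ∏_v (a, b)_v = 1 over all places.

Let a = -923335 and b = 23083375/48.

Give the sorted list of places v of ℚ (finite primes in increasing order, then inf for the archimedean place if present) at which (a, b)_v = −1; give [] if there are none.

[3, 5, 7, 31]

(a, b) ≡ (-923335, 2770005) mod (ℚ^×)²; places V = {2, 3, 5, 7, 23, 31, 37, ∞}.
(a,b)_5: α=1, u≡3; β=3, v≡4 (mod 5); (3|5)=-1, (4|5)=+1; sign (−1)^0·-1^3·+1^1 = -1.
(a,b)_7: α=1, u≡3; β=1, v≡5 (mod 7); (3|7)=-1, (5|7)=-1; sign (−1)^1·-1^1·-1^1 = -1.
(a,b)_∞: sgn(-923335)=−, sgn(2770005)=+, so +1.
(a,b)_37: α=1, u≡20; β=1, v≡5 (mod 37); (20|37)=-1, (5|37)=-1; sign (−1)^0·-1^1·-1^1 = +1.
(a,b)_23: α=1, u≡13; β=1, v≡10 (mod 23); (13|23)=+1, (10|23)=-1; sign (−1)^1·+1^1·-1^1 = +1.
(a,b)_2: α=0, β=-4; u≡1, v≡5 (mod 8); ε(u)ε(v)=0·0, αω(v)=0·1, βω(u)=-4·0; sum ≡ 0  ⇒  +1.
(a,b)_3: α=0, u≡2; β=-1, v≡1 (mod 3); (2|3)=-1, (1|3)=+1; sign (−1)^0·-1^-1·+1^0 = -1.
(a,b)_31: α=1, u≡6; β=1, v≡24 (mod 31); (6|31)=-1, (24|31)=-1; sign (−1)^1·-1^1·-1^1 = -1.
Ram(-923335, 2770005) = {3, 5, 7, 31}; no ℚ_3-point on the conic.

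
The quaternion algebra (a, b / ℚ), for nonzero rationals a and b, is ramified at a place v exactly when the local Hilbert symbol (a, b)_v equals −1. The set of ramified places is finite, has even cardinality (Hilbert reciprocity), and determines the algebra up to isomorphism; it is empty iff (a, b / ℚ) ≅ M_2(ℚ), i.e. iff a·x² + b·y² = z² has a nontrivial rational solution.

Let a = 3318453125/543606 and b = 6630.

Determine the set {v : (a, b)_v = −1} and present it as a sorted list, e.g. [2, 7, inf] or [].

[13, 17]

(a, b) ≡ (1326, 6630) mod (ℚ^×)²; places V = {2, 3, 5, 7, 13, 17, 31, 43, ∞}.
(a,b)_43: α=-2, u≡40; β=0, v≡8 (mod 43); (40|43)=+1, (8|43)=-1; sign (−1)^0·+1^0·-1^-2 = +1.
(a,b)_13: α=1, u≡11; β=1, v≡3 (mod 13); (11|13)=-1, (3|13)=+1; sign (−1)^0·-1^1·+1^1 = -1.
(a,b)_17: α=1, u≡7; β=1, v≡16 (mod 17); (7|17)=-1, (16|17)=+1; sign (−1)^0·-1^1·+1^1 = -1.
(a,b)_∞: sgn(1326)=+, sgn(6630)=+, so +1.
(a,b)_5: α=6, u≡1; β=1, v≡1 (mod 5); (1|5)=+1, (1|5)=+1; sign (−1)^0·+1^1·+1^6 = +1.
(a,b)_7: α=-2, u≡6; β=0, v≡1 (mod 7); (6|7)=-1, (1|7)=+1; sign (−1)^0·-1^0·+1^-2 = +1.
(a,b)_2: α=-1, β=1; u≡7, v≡3 (mod 8); ε(u)ε(v)=1·1, αω(v)=-1·1, βω(u)=1·0; sum ≡ 0  ⇒  +1.
(a,b)_31: α=2, u≡12; β=0, v≡27 (mod 31); (12|31)=-1, (27|31)=-1; sign (−1)^0·-1^0·-1^2 = +1.
(a,b)_3: α=-1, u≡1; β=1, v≡2 (mod 3); (1|3)=+1, (2|3)=-1; sign (−1)^1·+1^1·-1^-1 = +1.
(1326, 6630 / ℚ) ramifies at {13, 17}: a division algebra.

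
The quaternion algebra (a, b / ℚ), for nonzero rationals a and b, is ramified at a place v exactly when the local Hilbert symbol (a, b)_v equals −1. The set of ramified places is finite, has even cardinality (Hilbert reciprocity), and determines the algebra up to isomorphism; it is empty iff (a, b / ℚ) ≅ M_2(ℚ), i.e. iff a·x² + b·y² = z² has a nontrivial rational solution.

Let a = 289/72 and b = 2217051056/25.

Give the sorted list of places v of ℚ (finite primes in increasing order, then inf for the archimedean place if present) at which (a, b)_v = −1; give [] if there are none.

Mod squares: a ≡ 2, b ≡ 1145171. Check v ∈ {∞, 2, 3, 5, 11, 17, 31, 41, 53}.
v=17: a=17^2·(≡13), b=17^1·(≡2) mod 17; (13|17)=+1, (2|17)=+1; (−1)^{2·1·8}·(+1)^1·(+1)^2 = +1.
v=31: a=31^0·(≡1), b=31^1·(≡5) mod 31; (1|31)=+1, (5|31)=+1; (−1)^{0·1·15}·(+1)^1·(+1)^0 = +1.
v=3: a=3^-2·(≡2), b=3^0·(≡2) mod 3; (2|3)=-1, (2|3)=-1; (−1)^{-2·0·1}·(-1)^0·(-1)^-2 = +1.
v=41: a=41^0·(≡8), b=41^1·(≡20) mod 41; (8|41)=+1, (20|41)=+1; (−1)^{0·1·20}·(+1)^1·(+1)^0 = +1.
v=53: a=53^0·(≡18), b=53^1·(≡17) mod 53; (18|53)=-1, (17|53)=+1; (−1)^{0·1·26}·(-1)^1·(+1)^0 = -1.
v=∞: 2 > 0 and 1145171 > 0  ⇒  (a,b)_∞ = +1.
v=11: a=11^0·(≡6), b=11^2·(≡1) mod 11; (6|11)=-1, (1|11)=+1; (−1)^{0·2·5}·(-1)^2·(+1)^0 = +1.
v=5: a=5^0·(≡2), b=5^-2·(≡1) mod 5; (2|5)=-1, (1|5)=+1; (−1)^{0·-2·2}·(-1)^-2·(+1)^0 = +1.
v=2: v_2(a)=-3, v_2(b)=4; units ≡ 1, 3 (mod 8); ε·ε+αω+βω = 0·1+-3·1+4·0 ≡ 1  ⇒  (a,b)_2 = -1.
(2, 1145171 / ℚ) ramifies at {2, 53}: a division algebra.

[2, 53]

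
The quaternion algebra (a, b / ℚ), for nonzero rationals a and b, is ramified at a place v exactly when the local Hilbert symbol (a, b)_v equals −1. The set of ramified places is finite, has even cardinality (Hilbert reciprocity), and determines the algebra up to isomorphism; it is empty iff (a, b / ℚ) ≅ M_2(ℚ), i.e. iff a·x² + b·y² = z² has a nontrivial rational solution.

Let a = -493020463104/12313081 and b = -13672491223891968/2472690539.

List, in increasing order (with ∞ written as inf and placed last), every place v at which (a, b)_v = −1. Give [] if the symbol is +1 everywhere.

[11, 13, 17, inf]

(a, b) ≡ (-221, -187) mod (ℚ^×)²; places V = {2, 3, 11, 13, 17, 19, 23, 29, 41, 47, ∞}.
(a,b)_3: α=4, u≡1; β=2, v≡2 (mod 3); (1|3)=+1, (2|3)=-1; sign (−1)^0·+1^2·-1^4 = +1.
(a,b)_41: α=2, u≡36; β=0, v≡23 (mod 41); (36|41)=+1, (23|41)=+1; sign (−1)^0·+1^0·+1^2 = +1.
(a,b)_23: α=0, u≡9; β=2, v≡21 (mod 23); (9|23)=+1, (21|23)=-1; sign (−1)^0·+1^2·-1^0 = +1.
(a,b)_29: α=-2, u≡2; β=-2, v≡24 (mod 29); (2|29)=-1, (24|29)=+1; sign (−1)^0·-1^-2·+1^-2 = +1.
(a,b)_19: α=0, u≡5; β=2, v≡12 (mod 19); (5|19)=+1, (12|19)=-1; sign (−1)^0·+1^2·-1^0 = +1.
(a,b)_13: α=1, u≡3; β=4, v≡2 (mod 13); (3|13)=+1, (2|13)=-1; sign (−1)^0·+1^4·-1^1 = -1.
(a,b)_17: α=1, u≡13; β=1, v≡3 (mod 17); (13|17)=+1, (3|17)=-1; sign (−1)^0·+1^1·-1^1 = -1.
(a,b)_2: α=14, β=14; u≡3, v≡5 (mod 8); ε(u)ε(v)=1·0, αω(v)=14·1, βω(u)=14·1; sum ≡ 0  ⇒  +1.
(a,b)_47: α=0, u≡6; β=-2, v≡17 (mod 47); (6|47)=+1, (17|47)=+1; sign (−1)^0·+1^-2·+1^0 = +1.
(a,b)_11: α=-4, u≡8; β=-3, v≡5 (mod 11); (8|11)=-1, (5|11)=+1; sign (−1)^0·-1^-3·+1^-4 = -1.
(a,b)_∞: sgn(-221)=−, sgn(-187)=−, so -1.
(-221, -187 / ℚ) ramifies at {11, 13, 17, ∞}: a division algebra.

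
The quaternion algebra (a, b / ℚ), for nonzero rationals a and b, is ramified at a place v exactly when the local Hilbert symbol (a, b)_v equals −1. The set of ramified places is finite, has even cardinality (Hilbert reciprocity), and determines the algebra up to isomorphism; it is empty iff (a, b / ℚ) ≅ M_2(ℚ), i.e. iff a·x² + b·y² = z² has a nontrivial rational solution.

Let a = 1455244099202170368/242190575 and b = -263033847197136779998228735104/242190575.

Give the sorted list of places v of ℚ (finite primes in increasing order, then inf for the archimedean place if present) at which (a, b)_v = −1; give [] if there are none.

[13, 17]

(a, b) ≡ (121394, -782) mod (ℚ^×)²; places V = {2, 3, 5, 7, 11, 13, 17, 19, 23, 29, 59, ∞}.
(a,b)_59: α=-2, u≡23; β=-2, v≡18 (mod 59); (23|59)=-1, (18|59)=-1; sign (−1)^0·-1^-2·-1^-2 = +1.
(a,b)_29: α=1, u≡11; β=4, v≡5 (mod 29); (11|29)=-1, (5|29)=+1; sign (−1)^0·-1^4·+1^1 = +1.
(a,b)_19: α=2, u≡10; β=4, v≡16 (mod 19); (10|19)=-1, (16|19)=+1; sign (−1)^0·-1^4·+1^2 = +1.
(a,b)_5: α=-2, u≡1; β=-2, v≡2 (mod 5); (1|5)=+1, (2|5)=-1; sign (−1)^0·+1^-2·-1^-2 = +1.
(a,b)_2: α=9, β=7; u≡1, v≡1 (mod 8); ε(u)ε(v)=0·0, αω(v)=9·0, βω(u)=7·0; sum ≡ 0  ⇒  +1.
(a,b)_13: α=1, u≡1; β=2, v≡6 (mod 13); (1|13)=+1, (6|13)=-1; sign (−1)^0·+1^2·-1^1 = -1.
(a,b)_23: α=-1, u≡19; β=-1, v≡1 (mod 23); (19|23)=-1, (1|23)=+1; sign (−1)^1·-1^-1·+1^-1 = +1.
(a,b)_11: α=-2, u≡9; β=-2, v≡8 (mod 11); (9|11)=+1, (8|11)=-1; sign (−1)^0·+1^-2·-1^-2 = +1.
(a,b)_7: α=3, u≡3; β=2, v≡1 (mod 7); (3|7)=-1, (1|7)=+1; sign (−1)^0·-1^2·+1^3 = +1.
(a,b)_17: α=4, u≡11; β=7, v≡3 (mod 17); (11|17)=-1, (3|17)=-1; sign (−1)^0·-1^7·-1^4 = -1.
(a,b)_3: α=6, u≡2; β=8, v≡1 (mod 3); (2|3)=-1, (1|3)=+1; sign (−1)^0·-1^8·+1^6 = +1.
(a,b)_∞: sgn(121394)=+, sgn(-782)=−, so +1.
|Ram(121394, -782)| = 2, even; anisotropic at {13, 17}.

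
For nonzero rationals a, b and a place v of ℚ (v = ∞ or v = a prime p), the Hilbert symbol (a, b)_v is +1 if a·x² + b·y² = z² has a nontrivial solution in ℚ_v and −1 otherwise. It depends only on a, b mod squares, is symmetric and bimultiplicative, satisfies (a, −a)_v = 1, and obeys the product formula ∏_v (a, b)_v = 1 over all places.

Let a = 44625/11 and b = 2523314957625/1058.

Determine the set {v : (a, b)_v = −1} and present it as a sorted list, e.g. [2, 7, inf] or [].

Mod squares: a ≡ 19635, b ≡ 13090. Check v ∈ {∞, 2, 3, 5, 7, 11, 17, 23}.
v=5: a=5^3·(≡2), b=5^3·(≡2) mod 5; (2|5)=-1, (2|5)=-1; (−1)^{3·3·2}·(-1)^3·(-1)^3 = +1.
v=11: a=11^-1·(≡9), b=11^3·(≡10) mod 11; (9|11)=+1, (10|11)=-1; (−1)^{-1·3·5}·(+1)^3·(-1)^-1 = +1.
v=2: v_2(a)=0, v_2(b)=-1; units ≡ 3, 1 (mod 8); ε·ε+αω+βω = 1·0+0·0+-1·1 ≡ 1  ⇒  (a,b)_2 = -1.
v=7: a=7^1·(≡3), b=7^3·(≡2) mod 7; (3|7)=-1, (2|7)=+1; (−1)^{1·3·3}·(-1)^3·(+1)^1 = +1.
v=23: a=23^0·(≡13), b=23^-2·(≡8) mod 23; (13|23)=+1, (8|23)=+1; (−1)^{0·-2·11}·(+1)^-2·(+1)^0 = +1.
v=∞: 19635 > 0 and 13090 > 0  ⇒  (a,b)_∞ = +1.
v=17: a=17^1·(≡13), b=17^3·(≡7) mod 17; (13|17)=+1, (7|17)=-1; (−1)^{1·3·8}·(+1)^3·(-1)^1 = -1.
v=3: a=3^1·(≡2), b=3^2·(≡1) mod 3; (2|3)=-1, (1|3)=+1; (−1)^{1·2·1}·(-1)^2·(+1)^1 = +1.
Ram(19635, 13090) = {2, 17}; no ℚ_2-point on the conic.

[2, 17]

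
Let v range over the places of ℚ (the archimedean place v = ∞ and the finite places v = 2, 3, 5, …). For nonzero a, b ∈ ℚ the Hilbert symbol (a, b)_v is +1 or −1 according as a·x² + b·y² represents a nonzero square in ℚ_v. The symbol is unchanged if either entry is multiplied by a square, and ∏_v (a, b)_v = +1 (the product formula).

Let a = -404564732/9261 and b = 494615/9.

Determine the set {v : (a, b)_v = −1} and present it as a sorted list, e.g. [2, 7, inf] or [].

(a, b) ≡ (-3003, 935) mod (ℚ^×)²; places V = {2, 3, 5, 7, 11, 13, 17, 23, 29, ∞}.
(a,b)_∞: sgn(-3003)=−, sgn(935)=+, so +1.
(a,b)_23: α=0, u≡20; β=2, v≡17 (mod 23); (20|23)=-1, (17|23)=-1; sign (−1)^0·-1^2·-1^0 = +1.
(a,b)_3: α=-3, u≡1; β=-2, v≡2 (mod 3); (1|3)=+1, (2|3)=-1; sign (−1)^0·+1^-2·-1^-3 = -1.
(a,b)_11: α=1, u≡2; β=1, v≡7 (mod 11); (2|11)=-1, (7|11)=-1; sign (−1)^1·-1^1·-1^1 = -1.
(a,b)_7: α=-3, u≡5; β=0, v≡1 (mod 7); (5|7)=-1, (1|7)=+1; sign (−1)^0·-1^0·+1^-3 = +1.
(a,b)_29: α=4, u≡24; β=0, v≡28 (mod 29); (24|29)=+1, (28|29)=+1; sign (−1)^0·+1^0·+1^4 = +1.
(a,b)_2: α=2, β=0; u≡5, v≡7 (mod 8); ε(u)ε(v)=0·1, αω(v)=2·0, βω(u)=0·1; sum ≡ 0  ⇒  +1.
(a,b)_5: α=0, u≡3; β=1, v≡2 (mod 5); (3|5)=-1, (2|5)=-1; sign (−1)^0·-1^1·-1^0 = -1.
(a,b)_13: α=1, u≡10; β=0, v≡12 (mod 13); (10|13)=+1, (12|13)=+1; sign (−1)^0·+1^0·+1^1 = +1.
(a,b)_17: α=0, u≡6; β=1, v≡16 (mod 17); (6|17)=-1, (16|17)=+1; sign (−1)^0·-1^1·+1^0 = -1.
|Ram(-3003, 935)| = 4, even; anisotropic at {3, 5, 11, 17}.

[3, 5, 11, 17]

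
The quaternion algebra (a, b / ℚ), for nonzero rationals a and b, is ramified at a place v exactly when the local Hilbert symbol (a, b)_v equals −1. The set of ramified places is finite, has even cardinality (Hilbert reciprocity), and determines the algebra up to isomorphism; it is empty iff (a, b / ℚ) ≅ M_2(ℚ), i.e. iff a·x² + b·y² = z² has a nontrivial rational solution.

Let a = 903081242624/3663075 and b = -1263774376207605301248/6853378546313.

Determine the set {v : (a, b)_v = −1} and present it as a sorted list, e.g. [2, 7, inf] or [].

[]

Mod squares: a ≡ 33, b ≡ -51. Check v ∈ {∞, 2, 3, 5, 11, 13, 17, 37}.
v=11: a=11^5·(≡1), b=11^8·(≡1) mod 11; (1|11)=+1, (1|11)=+1; (−1)^{5·8·5}·(+1)^8·(+1)^5 = +1.
v=37: a=37^2·(≡36), b=37^4·(≡5) mod 37; (36|37)=+1, (5|37)=-1; (−1)^{2·4·18}·(+1)^4·(-1)^2 = +1.
v=17: a=17^-2·(≡8), b=17^-5·(≡5) mod 17; (8|17)=+1, (5|17)=-1; (−1)^{-2·-5·8}·(+1)^-5·(-1)^-2 = +1.
v=2: v_2(a)=12, v_2(b)=20; units ≡ 1, 5 (mod 8); ε·ε+αω+βω = 0·0+12·1+20·0 ≡ 0  ⇒  (a,b)_2 = +1.
v=∞: 33 > 0 and -51 < 0  ⇒  (a,b)_∞ = +1.
v=13: a=13^-2·(≡7), b=13^-6·(≡9) mod 13; (7|13)=-1, (9|13)=+1; (−1)^{-2·-6·6}·(-1)^-6·(+1)^-2 = +1.
v=5: a=5^-2·(≡3), b=5^0·(≡4) mod 5; (3|5)=-1, (4|5)=+1; (−1)^{-2·0·2}·(-1)^0·(+1)^-2 = +1.
v=3: a=3^-1·(≡2), b=3^1·(≡1) mod 3; (2|3)=-1, (1|3)=+1; (−1)^{-1·1·1}·(-1)^1·(+1)^-1 = +1.
Every local symbol is +1, so the conic 33·x² + -51·y² = z² has ℚ_v-points for all v and hence a ℚ-point; (a, b / ℚ) ≅ M_2(ℚ).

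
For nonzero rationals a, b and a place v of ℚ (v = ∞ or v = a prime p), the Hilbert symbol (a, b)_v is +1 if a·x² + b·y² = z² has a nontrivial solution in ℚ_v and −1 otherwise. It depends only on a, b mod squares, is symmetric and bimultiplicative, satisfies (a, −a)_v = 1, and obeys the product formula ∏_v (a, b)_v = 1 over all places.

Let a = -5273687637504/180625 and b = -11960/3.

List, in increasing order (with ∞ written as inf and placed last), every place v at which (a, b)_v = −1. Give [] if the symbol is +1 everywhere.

[2, 3, 11, inf]

Mod squares: a ≡ -286, b ≡ -8970. Check v ∈ {∞, 2, 3, 5, 11, 13, 17, 23, 41}.
v=5: a=5^-4·(≡4), b=5^1·(≡1) mod 5; (4|5)=+1, (1|5)=+1; (−1)^{-4·1·2}·(+1)^1·(+1)^-4 = +1.
v=41: a=41^2·(≡2), b=41^0·(≡4) mod 41; (2|41)=+1, (4|41)=+1; (−1)^{2·0·20}·(+1)^0·(+1)^2 = +1.
v=3: a=3^4·(≡2), b=3^-1·(≡1) mod 3; (2|3)=-1, (1|3)=+1; (−1)^{4·-1·1}·(-1)^-1·(+1)^4 = -1.
v=13: a=13^1·(≡9), b=13^1·(≡1) mod 13; (9|13)=+1, (1|13)=+1; (−1)^{1·1·6}·(+1)^1·(+1)^1 = +1.
v=23: a=23^2·(≡18), b=23^1·(≡3) mod 23; (18|23)=+1, (3|23)=+1; (−1)^{2·1·11}·(+1)^1·(+1)^2 = +1.
v=2: v_2(a)=9, v_2(b)=3; units ≡ 1, 3 (mod 8); ε·ε+αω+βω = 0·1+9·1+3·0 ≡ 1  ⇒  (a,b)_2 = -1.
v=∞: -286 < 0 and -8970 < 0  ⇒  (a,b)_∞ = -1.
v=11: a=11^1·(≡6), b=11^0·(≡10) mod 11; (6|11)=-1, (10|11)=-1; (−1)^{1·0·5}·(-1)^0·(-1)^1 = -1.
v=17: a=17^-2·(≡5), b=17^0·(≡14) mod 17; (5|17)=-1, (14|17)=-1; (−1)^{-2·0·8}·(-1)^0·(-1)^-2 = +1.
Ram(-286, -8970) = {2, 3, 11, ∞}; no ℚ_2-point on the conic.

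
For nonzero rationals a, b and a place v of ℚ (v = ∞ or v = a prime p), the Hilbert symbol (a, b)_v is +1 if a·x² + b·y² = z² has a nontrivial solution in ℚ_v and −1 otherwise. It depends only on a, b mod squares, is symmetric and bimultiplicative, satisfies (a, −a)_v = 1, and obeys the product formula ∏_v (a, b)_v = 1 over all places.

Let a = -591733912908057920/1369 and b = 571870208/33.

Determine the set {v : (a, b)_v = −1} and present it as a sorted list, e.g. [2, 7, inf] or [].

[2, 11, 13, 17]

(a, b) ≡ (-5, 51051) mod (ℚ^×)²; places V = {2, 3, 5, 7, 11, 13, 17, 19, 37, ∞}.
(a,b)_13: α=2, u≡6; β=1, v≡10 (mod 13); (6|13)=-1, (10|13)=+1; sign (−1)^0·-1^1·+1^2 = -1.
(a,b)_11: α=2, u≡2; β=-1, v≡10 (mod 11); (2|11)=-1, (10|11)=-1; sign (−1)^0·-1^-1·-1^2 = -1.
(a,b)_5: α=1, u≡4; β=0, v≡1 (mod 5); (4|5)=+1, (1|5)=+1; sign (−1)^0·+1^0·+1^1 = +1.
(a,b)_7: α=4, u≡4; β=1, v≡5 (mod 7); (4|7)=+1, (5|7)=-1; sign (−1)^0·+1^1·-1^4 = +1.
(a,b)_3: α=0, u≡1; β=-1, v≡1 (mod 3); (1|3)=+1, (1|3)=+1; sign (−1)^0·+1^-1·+1^0 = +1.
(a,b)_37: α=-2, u≡23; β=0, v≡4 (mod 37); (23|37)=-1, (4|37)=+1; sign (−1)^0·-1^0·+1^-2 = +1.
(a,b)_∞: sgn(-5)=−, sgn(51051)=+, so +1.
(a,b)_19: α=4, u≡2; β=2, v≡7 (mod 19); (2|19)=-1, (7|19)=+1; sign (−1)^0·-1^2·+1^4 = +1.
(a,b)_17: α=2, u≡14; β=1, v≡6 (mod 17); (14|17)=-1, (6|17)=-1; sign (−1)^0·-1^1·-1^2 = -1.
(a,b)_2: α=6, β=10; u≡3, v≡3 (mod 8); ε(u)ε(v)=1·1, αω(v)=6·1, βω(u)=10·1; sum ≡ 1  ⇒  -1.
Ram(-5, 51051) = {2, 11, 13, 17}; no ℚ_2-point on the conic.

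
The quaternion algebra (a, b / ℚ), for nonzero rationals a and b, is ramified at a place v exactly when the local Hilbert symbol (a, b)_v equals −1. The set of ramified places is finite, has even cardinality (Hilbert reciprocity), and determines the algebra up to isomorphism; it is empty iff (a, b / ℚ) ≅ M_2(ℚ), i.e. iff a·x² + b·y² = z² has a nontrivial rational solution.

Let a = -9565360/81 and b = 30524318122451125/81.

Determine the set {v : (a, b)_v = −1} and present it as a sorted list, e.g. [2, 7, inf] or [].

(a, b) ≡ (-597835, 85405) mod (ℚ^×)²; places V = {2, 3, 5, 7, 19, 29, 31, ∞}.
(a,b)_29: α=1, u≡28; β=3, v≡25 (mod 29); (28|29)=+1, (25|29)=+1; sign (−1)^0·+1^3·+1^1 = +1.
(a,b)_31: α=1, u≡4; β=3, v≡3 (mod 31); (4|31)=+1, (3|31)=-1; sign (−1)^1·+1^3·-1^1 = +1.
(a,b)_3: α=-4, u≡2; β=-4, v≡1 (mod 3); (2|3)=-1, (1|3)=+1; sign (−1)^0·-1^-4·+1^-4 = +1.
(a,b)_19: α=1, u≡12; β=3, v≡6 (mod 19); (12|19)=-1, (6|19)=+1; sign (−1)^1·-1^3·+1^1 = +1.
(a,b)_7: α=1, u≡1; β=2, v≡5 (mod 7); (1|7)=+1, (5|7)=-1; sign (−1)^0·+1^2·-1^1 = -1.
(a,b)_5: α=1, u≡3; β=3, v≡4 (mod 5); (3|5)=-1, (4|5)=+1; sign (−1)^0·-1^3·+1^1 = -1.
(a,b)_2: α=4, β=0; u≡5, v≡5 (mod 8); ε(u)ε(v)=0·0, αω(v)=4·1, βω(u)=0·1; sum ≡ 0  ⇒  +1.
(a,b)_∞: sgn(-597835)=−, sgn(85405)=+, so +1.
Ram(-597835, 85405) = {5, 7}; no ℚ_5-point on the conic.

[5, 7]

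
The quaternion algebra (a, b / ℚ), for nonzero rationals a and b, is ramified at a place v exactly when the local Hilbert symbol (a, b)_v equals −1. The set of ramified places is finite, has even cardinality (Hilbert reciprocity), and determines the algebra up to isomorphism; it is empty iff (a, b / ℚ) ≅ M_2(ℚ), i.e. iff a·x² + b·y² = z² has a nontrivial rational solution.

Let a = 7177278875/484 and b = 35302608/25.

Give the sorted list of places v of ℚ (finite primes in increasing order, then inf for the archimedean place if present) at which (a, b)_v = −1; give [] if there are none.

(a, b) ≡ (993395, 245157) mod (ℚ^×)²; places V = {2, 3, 5, 11, 13, 17, 19, 23, 29, 31, ∞}.
(a,b)_2: α=-2, β=4; u≡3, v≡5 (mod 8); ε(u)ε(v)=1·0, αω(v)=-2·1, βω(u)=4·1; sum ≡ 0  ⇒  +1.
(a,b)_19: α=0, u≡10; β=1, v≡10 (mod 19); (10|19)=-1, (10|19)=-1; sign (−1)^0·-1^1·-1^0 = -1.
(a,b)_31: α=1, u≡17; β=0, v≡1 (mod 31); (17|31)=-1, (1|31)=+1; sign (−1)^0·-1^0·+1^1 = +1.
(a,b)_23: α=0, u≡6; β=1, v≡7 (mod 23); (6|23)=+1, (7|23)=-1; sign (−1)^0·+1^1·-1^0 = +1.
(a,b)_∞: sgn(993395)=+, sgn(245157)=+, so +1.
(a,b)_3: α=0, u≡2; β=3, v≡2 (mod 3); (2|3)=-1, (2|3)=-1; sign (−1)^0·-1^3·-1^0 = -1.
(a,b)_29: α=1, u≡7; β=0, v≡5 (mod 29); (7|29)=+1, (5|29)=+1; sign (−1)^0·+1^0·+1^1 = +1.
(a,b)_5: α=3, u≡4; β=-2, v≡3 (mod 5); (4|5)=+1, (3|5)=-1; sign (−1)^0·+1^-2·-1^3 = -1.
(a,b)_11: α=-2, u≡2; β=1, v≡4 (mod 11); (2|11)=-1, (4|11)=+1; sign (−1)^0·-1^1·+1^-2 = -1.
(a,b)_13: α=1, u≡12; β=0, v≡10 (mod 13); (12|13)=+1, (10|13)=+1; sign (−1)^0·+1^0·+1^1 = +1.
(a,b)_17: α=3, u≡6; β=1, v≡5 (mod 17); (6|17)=-1, (5|17)=-1; sign (−1)^0·-1^1·-1^3 = +1.
(993395, 245157 / ℚ) ramifies at {3, 5, 11, 19}: a division algebra.

[3, 5, 11, 19]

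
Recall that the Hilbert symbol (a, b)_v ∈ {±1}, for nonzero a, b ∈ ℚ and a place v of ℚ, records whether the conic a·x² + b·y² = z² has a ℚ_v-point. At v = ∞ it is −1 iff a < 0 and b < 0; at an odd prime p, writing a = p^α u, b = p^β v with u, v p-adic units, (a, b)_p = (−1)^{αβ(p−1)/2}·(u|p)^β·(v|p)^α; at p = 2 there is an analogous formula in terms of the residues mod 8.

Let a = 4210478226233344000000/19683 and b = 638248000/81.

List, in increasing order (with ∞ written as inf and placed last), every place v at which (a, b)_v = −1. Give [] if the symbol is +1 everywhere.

(a, b) ≡ (1938, 1105) mod (ℚ^×)²; places V = {2, 3, 5, 13, 17, 19, ∞}.
(a,b)_∞: sgn(1938)=+, sgn(1105)=+, so +1.
(a,b)_13: α=2, u≡12; β=1, v≡6 (mod 13); (12|13)=+1, (6|13)=-1; sign (−1)^0·+1^1·-1^2 = +1.
(a,b)_17: α=3, u≡3; β=1, v≡6 (mod 17); (3|17)=-1, (6|17)=-1; sign (−1)^0·-1^1·-1^3 = +1.
(a,b)_2: α=17, β=6; u≡1, v≡1 (mod 8); ε(u)ε(v)=0·0, αω(v)=17·0, βω(u)=6·0; sum ≡ 0  ⇒  +1.
(a,b)_3: α=-9, u≡1; β=-4, v≡1 (mod 3); (1|3)=+1, (1|3)=+1; sign (−1)^0·+1^-4·+1^-9 = +1.
(a,b)_19: α=5, u≡1; β=2, v≡10 (mod 19); (1|19)=+1, (10|19)=-1; sign (−1)^0·+1^2·-1^5 = -1.
(a,b)_5: α=6, u≡2; β=3, v≡4 (mod 5); (2|5)=-1, (4|5)=+1; sign (−1)^0·-1^3·+1^6 = -1.
|Ram(1938, 1105)| = 2, even; anisotropic at {5, 19}.

[5, 19]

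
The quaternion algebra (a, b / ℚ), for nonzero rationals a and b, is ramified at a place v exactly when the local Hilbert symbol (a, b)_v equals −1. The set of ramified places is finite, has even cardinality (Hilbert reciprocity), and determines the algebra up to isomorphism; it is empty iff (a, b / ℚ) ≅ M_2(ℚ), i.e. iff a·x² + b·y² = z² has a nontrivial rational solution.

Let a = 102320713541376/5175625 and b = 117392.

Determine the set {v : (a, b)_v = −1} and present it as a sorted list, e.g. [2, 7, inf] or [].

[11, 23]

(a, b) ≡ (319, 7337) mod (ℚ^×)²; places V = {2, 3, 5, 7, 11, 13, 19, 23, 29, ∞}.
(a,b)_7: α=-2, u≡4; β=0, v≡2 (mod 7); (4|7)=+1, (2|7)=+1; sign (−1)^0·+1^0·+1^-2 = +1.
(a,b)_29: α=1, u≡18; β=1, v≡17 (mod 29); (18|29)=-1, (17|29)=-1; sign (−1)^0·-1^1·-1^1 = +1.
(a,b)_19: α=2, u≡13; β=0, v≡10 (mod 19); (13|19)=-1, (10|19)=-1; sign (−1)^0·-1^0·-1^2 = +1.
(a,b)_3: α=8, u≡1; β=0, v≡2 (mod 3); (1|3)=+1, (2|3)=-1; sign (−1)^0·+1^0·-1^8 = +1.
(a,b)_13: α=-2, u≡7; β=0, v≡2 (mod 13); (7|13)=-1, (2|13)=-1; sign (−1)^0·-1^0·-1^-2 = +1.
(a,b)_5: α=-4, u≡1; β=0, v≡2 (mod 5); (1|5)=+1, (2|5)=-1; sign (−1)^0·+1^0·-1^-4 = +1.
(a,b)_23: α=2, u≡14; β=1, v≡21 (mod 23); (14|23)=-1, (21|23)=-1; sign (−1)^0·-1^1·-1^2 = -1.
(a,b)_∞: sgn(319)=+, sgn(7337)=+, so +1.
(a,b)_11: α=1, u≡8; β=1, v≡2 (mod 11); (8|11)=-1, (2|11)=-1; sign (−1)^1·-1^1·-1^1 = -1.
(a,b)_2: α=8, β=4; u≡7, v≡1 (mod 8); ε(u)ε(v)=1·0, αω(v)=8·0, βω(u)=4·0; sum ≡ 0  ⇒  +1.
(319, 7337 / ℚ) ramifies at {11, 23}: a division algebra.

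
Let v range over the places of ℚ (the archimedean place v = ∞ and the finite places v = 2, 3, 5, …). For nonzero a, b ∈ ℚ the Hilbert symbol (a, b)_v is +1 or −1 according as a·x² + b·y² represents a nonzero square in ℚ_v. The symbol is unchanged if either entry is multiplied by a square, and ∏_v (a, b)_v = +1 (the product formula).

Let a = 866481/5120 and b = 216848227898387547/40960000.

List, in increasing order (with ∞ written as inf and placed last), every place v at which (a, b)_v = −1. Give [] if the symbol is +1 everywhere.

[3, 5, 7, 11]

(a, b) ≡ (35805, 2387) mod (ℚ^×)²; places V = {2, 3, 5, 7, 11, 31, ∞}.
(a,b)_11: α=3, u≡7; β=9, v≡8 (mod 11); (7|11)=-1, (8|11)=-1; sign (−1)^1·-1^9·-1^3 = -1.
(a,b)_2: α=-10, β=-16; u≡5, v≡3 (mod 8); ε(u)ε(v)=0·1, αω(v)=-10·1, βω(u)=-16·1; sum ≡ 0  ⇒  +1.
(a,b)_7: α=1, u≡3; β=3, v≡3 (mod 7); (3|7)=-1, (3|7)=-1; sign (−1)^1·-1^3·-1^1 = -1.
(a,b)_31: α=1, u≡4; β=3, v≡29 (mod 31); (4|31)=+1, (29|31)=-1; sign (−1)^1·+1^3·-1^1 = +1.
(a,b)_∞: sgn(35805)=+, sgn(2387)=+, so +1.
(a,b)_3: α=1, u≡1; β=2, v≡2 (mod 3); (1|3)=+1, (2|3)=-1; sign (−1)^0·+1^2·-1^1 = -1.
(a,b)_5: α=-1, u≡4; β=-4, v≡2 (mod 5); (4|5)=+1, (2|5)=-1; sign (−1)^0·+1^-4·-1^-1 = -1.
Ram(35805, 2387) = {3, 5, 7, 11}; no ℚ_3-point on the conic.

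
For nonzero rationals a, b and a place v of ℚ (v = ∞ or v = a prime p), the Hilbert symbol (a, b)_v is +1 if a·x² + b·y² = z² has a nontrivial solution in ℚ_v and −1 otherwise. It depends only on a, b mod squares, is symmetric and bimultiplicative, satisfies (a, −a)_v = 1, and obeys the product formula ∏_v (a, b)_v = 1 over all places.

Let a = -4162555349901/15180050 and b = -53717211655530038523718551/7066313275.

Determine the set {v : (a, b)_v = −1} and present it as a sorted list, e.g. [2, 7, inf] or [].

(a, b) ≡ (-442, -589) mod (ℚ^×)²; places V = {2, 3, 5, 7, 13, 17, 19, 23, 29, 31, 37, ∞}.
(a,b)_13: α=3, u≡11; β=4, v≡4 (mod 13); (11|13)=-1, (4|13)=+1; sign (−1)^0·-1^4·+1^3 = +1.
(a,b)_17: α=3, u≡8; β=6, v≡10 (mod 17); (8|17)=+1, (10|17)=-1; sign (−1)^0·+1^6·-1^3 = -1.
(a,b)_19: α=-2, u≡12; β=-3, v≡11 (mod 19); (12|19)=-1, (11|19)=+1; sign (−1)^0·-1^-3·+1^-2 = -1.
(a,b)_29: α=-2, u≡22; β=-2, v≡23 (mod 29); (22|29)=+1, (23|29)=+1; sign (−1)^0·+1^-2·+1^-2 = +1.
(a,b)_3: α=6, u≡2; β=8, v≡2 (mod 3); (2|3)=-1, (2|3)=-1; sign (−1)^0·-1^8·-1^6 = +1.
(a,b)_∞: sgn(-442)=−, sgn(-589)=−, so -1.
(a,b)_31: α=0, u≡29; β=1, v≡15 (mod 31); (29|31)=-1, (15|31)=-1; sign (−1)^0·-1^1·-1^0 = -1.
(a,b)_2: α=-1, β=0; u≡3, v≡3 (mod 8); ε(u)ε(v)=1·1, αω(v)=-1·1, βω(u)=0·1; sum ≡ 0  ⇒  +1.
(a,b)_7: α=0, u≡6; β=-2, v≡5 (mod 7); (6|7)=-1, (5|7)=-1; sign (−1)^0·-1^-2·-1^0 = +1.
(a,b)_37: α=0, u≡6; β=2, v≡9 (mod 37); (6|37)=-1, (9|37)=+1; sign (−1)^0·-1^2·+1^0 = +1.
(a,b)_5: α=-2, u≡2; β=-2, v≡4 (mod 5); (2|5)=-1, (4|5)=+1; sign (−1)^0·-1^-2·+1^-2 = +1.
(a,b)_23: α=2, u≡18; β=4, v≡9 (mod 23); (18|23)=+1, (9|23)=+1; sign (−1)^0·+1^4·+1^2 = +1.
(-442, -589 / ℚ) ramifies at {17, 19, 31, ∞}: a division algebra.

[17, 19, 31, inf]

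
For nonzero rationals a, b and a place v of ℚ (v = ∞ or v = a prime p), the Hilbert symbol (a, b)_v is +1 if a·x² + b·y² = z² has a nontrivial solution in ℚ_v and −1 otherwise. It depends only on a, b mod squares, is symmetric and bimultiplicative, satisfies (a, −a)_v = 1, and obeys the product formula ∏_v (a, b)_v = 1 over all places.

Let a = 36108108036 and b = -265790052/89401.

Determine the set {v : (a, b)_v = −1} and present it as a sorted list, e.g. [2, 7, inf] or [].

(a, b) ≡ (1001, -33) mod (ℚ^×)²; places V = {2, 3, 7, 11, 13, 23, 43, ∞}.
(a,b)_23: α=0, u≡16; β=-2, v≡8 (mod 23); (16|23)=+1, (8|23)=+1; sign (−1)^0·+1^-2·+1^0 = +1.
(a,b)_11: α=3, u≡4; β=3, v≡6 (mod 11); (4|11)=+1, (6|11)=-1; sign (−1)^1·+1^3·-1^3 = +1.
(a,b)_∞: sgn(1001)=+, sgn(-33)=−, so +1.
(a,b)_43: α=0, u≡30; β=2, v≡11 (mod 43); (30|43)=-1, (11|43)=+1; sign (−1)^0·-1^2·+1^0 = +1.
(a,b)_13: α=3, u≡3; β=-2, v≡2 (mod 13); (3|13)=+1, (2|13)=-1; sign (−1)^0·+1^-2·-1^3 = -1.
(a,b)_2: α=2, β=2; u≡1, v≡7 (mod 8); ε(u)ε(v)=0·1, αω(v)=2·0, βω(u)=2·0; sum ≡ 0  ⇒  +1.
(a,b)_7: α=3, u≡6; β=0, v≡1 (mod 7); (6|7)=-1, (1|7)=+1; sign (−1)^0·-1^0·+1^3 = +1.
(a,b)_3: α=2, u≡2; β=3, v≡1 (mod 3); (2|3)=-1, (1|3)=+1; sign (−1)^0·-1^3·+1^2 = -1.
(1001, -33 / ℚ) ramifies at {3, 13}: a division algebra.

[3, 13]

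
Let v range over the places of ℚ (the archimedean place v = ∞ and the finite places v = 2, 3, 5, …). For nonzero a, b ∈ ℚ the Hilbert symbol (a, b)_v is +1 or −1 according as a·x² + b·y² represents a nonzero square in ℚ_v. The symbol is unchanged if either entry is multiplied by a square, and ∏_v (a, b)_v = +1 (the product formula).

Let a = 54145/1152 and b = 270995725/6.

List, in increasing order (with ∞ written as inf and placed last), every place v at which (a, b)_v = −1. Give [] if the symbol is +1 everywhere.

[3, 7, 11, 13]

Mod squares: a ≡ 2210, b ≡ 7854. Check v ∈ {∞, 2, 3, 5, 7, 11, 13, 17}.
v=5: a=5^1·(≡2), b=5^2·(≡4) mod 5; (2|5)=-1, (4|5)=+1; (−1)^{1·2·2}·(-1)^2·(+1)^1 = +1.
v=3: a=3^-2·(≡2), b=3^-1·(≡2) mod 3; (2|3)=-1, (2|3)=-1; (−1)^{-2·-1·1}·(-1)^-1·(-1)^-2 = -1.
v=7: a=7^2·(≡5), b=7^3·(≡1) mod 7; (5|7)=-1, (1|7)=+1; (−1)^{2·3·3}·(-1)^3·(+1)^2 = -1.
v=11: a=11^0·(≡10), b=11^1·(≡2) mod 11; (10|11)=-1, (2|11)=-1; (−1)^{0·1·5}·(-1)^1·(-1)^0 = -1.
v=2: v_2(a)=-7, v_2(b)=-1; units ≡ 1, 7 (mod 8); ε·ε+αω+βω = 0·1+-7·0+-1·0 ≡ 0  ⇒  (a,b)_2 = +1.
v=13: a=13^1·(≡12), b=13^2·(≡11) mod 13; (12|13)=+1, (11|13)=-1; (−1)^{1·2·6}·(+1)^2·(-1)^1 = -1.
v=17: a=17^1·(≡7), b=17^1·(≡7) mod 17; (7|17)=-1, (7|17)=-1; (−1)^{1·1·8}·(-1)^1·(-1)^1 = +1.
v=∞: 2210 > 0 and 7854 > 0  ⇒  (a,b)_∞ = +1.
(2210, 7854 / ℚ) ramifies at {3, 7, 11, 13}: a division algebra.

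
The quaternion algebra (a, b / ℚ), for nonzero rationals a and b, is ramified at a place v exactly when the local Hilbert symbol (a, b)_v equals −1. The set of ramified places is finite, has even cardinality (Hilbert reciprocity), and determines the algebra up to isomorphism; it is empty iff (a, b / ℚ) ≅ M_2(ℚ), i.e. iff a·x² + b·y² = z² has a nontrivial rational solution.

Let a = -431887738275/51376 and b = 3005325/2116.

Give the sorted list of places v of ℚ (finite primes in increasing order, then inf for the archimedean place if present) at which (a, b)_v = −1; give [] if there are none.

Mod squares: a ≡ -15189721, b ≡ 37. Check v ∈ {∞, 2, 3, 5, 7, 13, 17, 19, 23, 31, 37, 41}.
v=19: a=19^-1·(≡5), b=19^2·(≡14) mod 19; (5|19)=+1, (14|19)=-1; (−1)^{-1·2·9}·(+1)^2·(-1)^-1 = -1.
v=7: a=7^4·(≡6), b=7^0·(≡4) mod 7; (6|7)=-1, (4|7)=+1; (−1)^{4·0·3}·(-1)^0·(+1)^4 = +1.
v=∞: -15189721 < 0 and 37 > 0  ⇒  (a,b)_∞ = +1.
v=23: a=23^0·(≡8), b=23^-2·(≡19) mod 23; (8|23)=+1, (19|23)=-1; (−1)^{0·-2·11}·(+1)^-2·(-1)^0 = +1.
v=31: a=31^1·(≡27), b=31^0·(≡27) mod 31; (27|31)=-1, (27|31)=-1; (−1)^{1·0·15}·(-1)^0·(-1)^1 = -1.
v=13: a=13^-2·(≡4), b=13^0·(≡5) mod 13; (4|13)=+1, (5|13)=-1; (−1)^{-2·0·6}·(+1)^0·(-1)^-2 = +1.
v=2: v_2(a)=-4, v_2(b)=-2; units ≡ 7, 5 (mod 8); ε·ε+αω+βω = 1·0+-4·1+-2·0 ≡ 0  ⇒  (a,b)_2 = +1.
v=5: a=5^2·(≡4), b=5^2·(≡3) mod 5; (4|5)=+1, (3|5)=-1; (−1)^{2·2·2}·(+1)^2·(-1)^2 = +1.
v=17: a=17^1·(≡11), b=17^0·(≡6) mod 17; (11|17)=-1, (6|17)=-1; (−1)^{1·0·8}·(-1)^0·(-1)^1 = -1.
v=3: a=3^2·(≡2), b=3^2·(≡1) mod 3; (2|3)=-1, (1|3)=+1; (−1)^{2·2·1}·(-1)^2·(+1)^2 = +1.
v=37: a=37^1·(≡29), b=37^1·(≡12) mod 37; (29|37)=-1, (12|37)=+1; (−1)^{1·1·18}·(-1)^1·(+1)^1 = -1.
v=41: a=41^1·(≡10), b=41^0·(≡1) mod 41; (10|41)=+1, (1|41)=+1; (−1)^{1·0·20}·(+1)^0·(+1)^1 = +1.
Ram(-15189721, 37) = {17, 19, 31, 37}; no ℚ_17-point on the conic.

[17, 19, 31, 37]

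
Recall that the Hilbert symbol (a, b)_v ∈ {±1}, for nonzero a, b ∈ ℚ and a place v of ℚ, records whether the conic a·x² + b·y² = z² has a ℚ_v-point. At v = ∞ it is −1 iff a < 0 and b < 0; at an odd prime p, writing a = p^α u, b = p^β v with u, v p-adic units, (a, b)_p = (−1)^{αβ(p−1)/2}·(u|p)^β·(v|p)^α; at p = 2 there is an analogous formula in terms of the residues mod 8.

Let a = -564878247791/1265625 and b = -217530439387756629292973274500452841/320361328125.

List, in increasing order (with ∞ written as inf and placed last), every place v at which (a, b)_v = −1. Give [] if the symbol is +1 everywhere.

Mod squares: a ≡ -27623759, b ≡ -6443542045. Check v ∈ {∞, 2, 3, 5, 11, 13, 17, 23, 29, 31, 37, 43, 53}.
v=31: a=31^1·(≡21), b=31^3·(≡10) mod 31; (21|31)=-1, (10|31)=+1; (−1)^{1·3·15}·(-1)^3·(+1)^1 = +1.
v=43: a=43^1·(≡28), b=43^3·(≡25) mod 43; (28|43)=-1, (25|43)=+1; (−1)^{1·3·21}·(-1)^3·(+1)^1 = +1.
v=23: a=23^1·(≡2), b=23^4·(≡4) mod 23; (2|23)=+1, (4|23)=+1; (−1)^{1·4·11}·(+1)^4·(+1)^1 = +1.
v=17: a=17^1·(≡13), b=17^3·(≡8) mod 17; (13|17)=+1, (8|17)=+1; (−1)^{1·3·8}·(+1)^3·(+1)^1 = +1.
v=3: a=3^-4·(≡1), b=3^-8·(≡2) mod 3; (1|3)=+1, (2|3)=-1; (−1)^{-4·-8·1}·(+1)^-8·(-1)^-4 = +1.
v=2: v_2(a)=0, v_2(b)=0; units ≡ 1, 3 (mod 8); ε·ε+αω+βω = 0·1+0·1+0·0 ≡ 0  ⇒  (a,b)_2 = +1.
v=∞: -27623759 < 0 and -6443542045 < 0  ⇒  (a,b)_∞ = -1.
v=5: a=5^-6·(≡4), b=5^-11·(≡4) mod 5; (4|5)=+1, (4|5)=+1; (−1)^{-6·-11·2}·(+1)^-11·(+1)^-6 = +1.
v=11: a=11^2·(≡7), b=11^4·(≡3) mod 11; (7|11)=-1, (3|11)=+1; (−1)^{2·4·5}·(-1)^4·(+1)^2 = +1.
v=53: a=53^1·(≡10), b=53^3·(≡13) mod 53; (10|53)=+1, (13|53)=+1; (−1)^{1·3·26}·(+1)^3·(+1)^1 = +1.
v=29: a=29^0·(≡18), b=29^1·(≡16) mod 29; (18|29)=-1, (16|29)=+1; (−1)^{0·1·14}·(-1)^1·(+1)^0 = -1.
v=37: a=37^0·(≡12), b=37^1·(≡23) mod 37; (12|37)=+1, (23|37)=-1; (−1)^{0·1·18}·(+1)^1·(-1)^0 = +1.
v=13: a=13^2·(≡5), b=13^4·(≡6) mod 13; (5|13)=-1, (6|13)=-1; (−1)^{2·4·6}·(-1)^4·(-1)^2 = +1.
Ram(-27623759, -6443542045) = {29, ∞}; no ℚ_29-point on the conic.

[29, inf]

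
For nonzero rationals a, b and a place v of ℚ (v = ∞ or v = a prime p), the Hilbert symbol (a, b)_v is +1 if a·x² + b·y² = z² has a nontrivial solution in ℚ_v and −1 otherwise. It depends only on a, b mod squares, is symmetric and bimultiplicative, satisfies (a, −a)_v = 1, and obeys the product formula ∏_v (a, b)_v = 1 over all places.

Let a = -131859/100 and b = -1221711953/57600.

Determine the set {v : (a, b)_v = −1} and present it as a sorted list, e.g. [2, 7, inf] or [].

[13, 23, 31, inf]

Mod squares: a ≡ -299, b ≡ -713. Check v ∈ {∞, 2, 3, 5, 7, 11, 13, 17, 23, 31}.
v=17: a=17^0·(≡12), b=17^2·(≡16) mod 17; (12|17)=-1, (16|17)=+1; (−1)^{0·2·8}·(-1)^2·(+1)^0 = +1.
v=13: a=13^1·(≡4), b=13^0·(≡11) mod 13; (4|13)=+1, (11|13)=-1; (−1)^{1·0·6}·(+1)^0·(-1)^1 = -1.
v=11: a=11^0·(≡9), b=11^2·(≡2) mod 11; (9|11)=+1, (2|11)=-1; (−1)^{0·2·5}·(+1)^2·(-1)^0 = +1.
v=5: a=5^-2·(≡4), b=5^-2·(≡3) mod 5; (4|5)=+1, (3|5)=-1; (−1)^{-2·-2·2}·(+1)^-2·(-1)^-2 = +1.
v=23: a=23^1·(≡5), b=23^1·(≡19) mod 23; (5|23)=-1, (19|23)=-1; (−1)^{1·1·11}·(-1)^1·(-1)^1 = -1.
v=3: a=3^2·(≡1), b=3^-2·(≡1) mod 3; (1|3)=+1, (1|3)=+1; (−1)^{2·-2·1}·(+1)^-2·(+1)^2 = +1.
v=31: a=31^0·(≡11), b=31^1·(≡10) mod 31; (11|31)=-1, (10|31)=+1; (−1)^{0·1·15}·(-1)^1·(+1)^0 = -1.
v=∞: -299 < 0 and -713 < 0  ⇒  (a,b)_∞ = -1.
v=2: v_2(a)=-2, v_2(b)=-8; units ≡ 5, 7 (mod 8); ε·ε+αω+βω = 0·1+-2·0+-8·1 ≡ 0  ⇒  (a,b)_2 = +1.
v=7: a=7^2·(≡2), b=7^2·(≡1) mod 7; (2|7)=+1, (1|7)=+1; (−1)^{2·2·3}·(+1)^2·(+1)^2 = +1.
|Ram(-299, -713)| = 4, even; anisotropic at {13, 23, 31, ∞}.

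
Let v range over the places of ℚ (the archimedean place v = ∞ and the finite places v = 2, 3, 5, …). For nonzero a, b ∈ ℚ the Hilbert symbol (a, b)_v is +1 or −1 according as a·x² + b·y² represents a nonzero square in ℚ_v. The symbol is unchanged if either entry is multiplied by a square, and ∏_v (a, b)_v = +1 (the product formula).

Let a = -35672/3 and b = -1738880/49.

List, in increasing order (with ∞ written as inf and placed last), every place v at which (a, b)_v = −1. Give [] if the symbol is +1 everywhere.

[2, inf]

(a, b) ≡ (-546, -27170) mod (ℚ^×)²; places V = {2, 3, 5, 7, 11, 13, 19, ∞}.
(a,b)_7: α=3, u≡5; β=-2, v≡4 (mod 7); (5|7)=-1, (4|7)=+1; sign (−1)^0·-1^-2·+1^3 = +1.
(a,b)_5: α=0, u≡1; β=1, v≡1 (mod 5); (1|5)=+1, (1|5)=+1; sign (−1)^0·+1^1·+1^0 = +1.
(a,b)_2: α=3, β=7; u≡7, v≡7 (mod 8); ε(u)ε(v)=1·1, αω(v)=3·0, βω(u)=7·0; sum ≡ 1  ⇒  -1.
(a,b)_11: α=0, u≡4; β=1, v≡9 (mod 11); (4|11)=+1, (9|11)=+1; sign (−1)^0·+1^1·+1^0 = +1.
(a,b)_19: α=0, u≡16; β=1, v≡2 (mod 19); (16|19)=+1, (2|19)=-1; sign (−1)^0·+1^1·-1^0 = +1.
(a,b)_13: α=1, u≡4; β=1, v≡1 (mod 13); (4|13)=+1, (1|13)=+1; sign (−1)^0·+1^1·+1^1 = +1.
(a,b)_3: α=-1, u≡1; β=0, v≡1 (mod 3); (1|3)=+1, (1|3)=+1; sign (−1)^0·+1^0·+1^-1 = +1.
(a,b)_∞: sgn(-546)=−, sgn(-27170)=−, so -1.
(-546, -27170 / ℚ) ramifies at {2, ∞}: a division algebra.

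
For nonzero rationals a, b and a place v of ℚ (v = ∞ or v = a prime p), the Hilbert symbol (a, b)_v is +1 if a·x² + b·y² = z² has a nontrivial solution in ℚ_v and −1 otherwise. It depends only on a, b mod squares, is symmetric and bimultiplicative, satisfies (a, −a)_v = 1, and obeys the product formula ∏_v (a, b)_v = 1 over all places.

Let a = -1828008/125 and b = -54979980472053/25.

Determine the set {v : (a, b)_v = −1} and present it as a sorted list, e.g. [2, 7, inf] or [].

Mod squares: a ≡ -28210, b ≡ -13. Check v ∈ {∞, 2, 3, 5, 7, 13, 31}.
v=3: a=3^4·(≡2), b=3^12·(≡2) mod 3; (2|3)=-1, (2|3)=-1; (−1)^{4·12·1}·(-1)^12·(-1)^4 = +1.
v=13: a=13^1·(≡12), b=13^3·(≡3) mod 13; (12|13)=+1, (3|13)=+1; (−1)^{1·3·6}·(+1)^3·(+1)^1 = +1.
v=7: a=7^1·(≡2), b=7^2·(≡4) mod 7; (2|7)=+1, (4|7)=+1; (−1)^{1·2·3}·(+1)^2·(+1)^1 = +1.
v=2: v_2(a)=3, v_2(b)=0; units ≡ 7, 3 (mod 8); ε·ε+αω+βω = 1·1+3·1+0·0 ≡ 0  ⇒  (a,b)_2 = +1.
v=31: a=31^1·(≡25), b=31^2·(≡28) mod 31; (25|31)=+1, (28|31)=+1; (−1)^{1·2·15}·(+1)^2·(+1)^1 = +1.
v=∞: -28210 < 0 and -13 < 0  ⇒  (a,b)_∞ = -1.
v=5: a=5^-3·(≡2), b=5^-2·(≡2) mod 5; (2|5)=-1, (2|5)=-1; (−1)^{-3·-2·2}·(-1)^-2·(-1)^-3 = -1.
|Ram(-28210, -13)| = 2, even; anisotropic at {5, ∞}.

[5, inf]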